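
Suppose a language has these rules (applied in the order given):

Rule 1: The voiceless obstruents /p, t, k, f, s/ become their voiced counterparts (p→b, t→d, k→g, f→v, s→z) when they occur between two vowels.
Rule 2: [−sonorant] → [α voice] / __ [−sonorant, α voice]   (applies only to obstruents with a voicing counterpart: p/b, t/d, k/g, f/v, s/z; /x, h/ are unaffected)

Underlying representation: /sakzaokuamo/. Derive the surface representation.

Rule 1 (intervocalic voicing): /k/ is a voiceless obstruent between vowels /o/ and /u/, so it voices to [g]. /sakzaokuamo/ → sakzaoguamo.
Rule 2 (regressive voicing assimilation): /k/ precedes the voiced obstruent /z/, so it voices to [g] by assimilation. /sakzaoguamo/ → sagzaoguamo.

sagzaoguamo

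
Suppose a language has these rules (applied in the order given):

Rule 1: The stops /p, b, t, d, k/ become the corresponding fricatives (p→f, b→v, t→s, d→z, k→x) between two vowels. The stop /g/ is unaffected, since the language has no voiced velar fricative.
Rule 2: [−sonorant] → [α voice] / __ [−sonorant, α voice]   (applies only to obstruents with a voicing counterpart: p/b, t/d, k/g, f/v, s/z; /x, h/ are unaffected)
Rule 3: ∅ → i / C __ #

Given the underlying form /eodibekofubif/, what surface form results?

eozivexofuvifi

Rule 1 (intervocalic spirantization): /d/ is a stop between vowels /o/ and /i/, so it spirantizes to the fricative [z]. /b/ is a stop between vowels /i/ and /e/, so it spirantizes to the fricative [v]. /k/ is a stop between vowels /e/ and /o/, so it spirantizes to the fricative [x]. /b/ is a stop between vowels /u/ and /i/, so it spirantizes to the fricative [v]. /eodibekofubif/ → eozivexofuvif.
Rule 2 (regressive voicing assimilation): no segment meets the environment; /eozivexofuvif/ is unchanged.
Rule 3 (final i-epenthesis): the form ends in the consonant /f/, so [i] is inserted word-finally. /eozivexofuvif/ → eozivexofuvifi.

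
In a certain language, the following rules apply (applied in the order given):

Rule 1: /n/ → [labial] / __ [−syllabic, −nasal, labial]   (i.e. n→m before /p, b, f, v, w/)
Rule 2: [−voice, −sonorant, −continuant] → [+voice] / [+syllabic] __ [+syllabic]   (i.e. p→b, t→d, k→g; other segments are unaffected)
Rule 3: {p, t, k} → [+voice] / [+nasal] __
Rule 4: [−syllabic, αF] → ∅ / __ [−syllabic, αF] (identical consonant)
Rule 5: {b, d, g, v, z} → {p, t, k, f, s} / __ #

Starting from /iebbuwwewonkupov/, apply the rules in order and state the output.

Rule 1 (nasal place assimilation): no segment meets the environment; /iebbuwwewonkupov/ is unchanged.
Rule 2 (intervocalic voicing): /p/ is a voiceless stop between vowels /u/ and /o/, so it voices to [b]. /iebbuwwewonkupov/ → iebbuwwewonkubov.
Rule 3 (post-nasal voicing): /k/ is a voiceless stop immediately after the nasal /n/, so it voices to [g]. /iebbuwwewonkubov/ → iebbuwwewongubov.
Rule 4 (degemination): /bb/ is a geminate; the first /b/ deletes. /ww/ is a geminate; the first /w/ deletes. /iebbuwwewongubov/ → iebuwewongubov.
Rule 5 (final devoicing): /v/ is a voiced obstruent in word-final position, so it devoices to [f]. /iebuwewongubov/ → iebuwewongubof.

iebuwewongubof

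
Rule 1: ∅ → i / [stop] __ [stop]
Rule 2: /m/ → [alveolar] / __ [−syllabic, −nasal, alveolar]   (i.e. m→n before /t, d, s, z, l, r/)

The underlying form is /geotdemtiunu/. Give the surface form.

Rule 1 (stop-cluster i-epenthesis): /t/ and /d/ form a stop–stop cluster, so [i] is inserted between them. /geotdemtiunu/ → geotidemtiunu.
Rule 2 (nasal place assimilation): /m/ precedes the alveolar consonant /t/, so it assimilates in place to [n]. /geotidemtiunu/ → geotidentiunu.

geotidentiunu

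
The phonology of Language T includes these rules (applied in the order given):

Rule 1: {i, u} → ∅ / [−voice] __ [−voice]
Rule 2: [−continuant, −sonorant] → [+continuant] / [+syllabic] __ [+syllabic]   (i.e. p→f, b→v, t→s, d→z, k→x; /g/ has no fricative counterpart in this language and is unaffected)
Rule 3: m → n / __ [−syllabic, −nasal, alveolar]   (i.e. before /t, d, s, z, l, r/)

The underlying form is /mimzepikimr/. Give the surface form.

minzepkinr

Rule 1 (high vowel syncope): /i/ is a high vowel flanked by voiceless consonants /p/ and /k/, so it deletes. /mimzepikimr/ → mimzepkimr.
Rule 2 (intervocalic spirantization): no segment meets the environment; /mimzepkimr/ is unchanged.
Rule 3 (nasal place assimilation): /m/ precedes the alveolar consonant /z/, so it assimilates in place to [n]. /m/ precedes the alveolar consonant /r/, so it assimilates in place to [n]. /mimzepkimr/ → minzepkinr.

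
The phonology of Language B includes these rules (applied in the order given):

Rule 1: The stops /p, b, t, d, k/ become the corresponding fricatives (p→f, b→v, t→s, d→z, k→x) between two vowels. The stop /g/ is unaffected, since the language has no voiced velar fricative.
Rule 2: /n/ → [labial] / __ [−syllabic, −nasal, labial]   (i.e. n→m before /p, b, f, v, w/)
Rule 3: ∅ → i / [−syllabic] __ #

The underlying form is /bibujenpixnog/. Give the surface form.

bivujempixnogi

Rule 1 (intervocalic spirantization): /b/ is a stop between vowels /i/ and /u/, so it spirantizes to the fricative [v]. /bibujenpixnog/ → bivujenpixnog.
Rule 2 (nasal place assimilation): /n/ precedes the labial consonant /p/, so it assimilates in place to [m]. /bivujenpixnog/ → bivujempixnog.
Rule 3 (final i-epenthesis): the form ends in the consonant /g/, so [i] is inserted word-finally. /bivujempixnog/ → bivujempixnogi.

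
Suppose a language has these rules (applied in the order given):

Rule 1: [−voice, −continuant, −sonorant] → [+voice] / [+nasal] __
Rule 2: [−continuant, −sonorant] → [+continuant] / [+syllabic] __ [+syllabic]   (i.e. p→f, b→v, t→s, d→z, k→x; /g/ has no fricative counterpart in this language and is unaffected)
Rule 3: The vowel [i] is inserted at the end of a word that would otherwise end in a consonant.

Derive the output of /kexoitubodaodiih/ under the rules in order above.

Rule 1 (post-nasal voicing): no segment meets the environment; /kexoitubodaodiih/ is unchanged.
Rule 2 (intervocalic spirantization): /t/ is a stop between vowels /i/ and /u/, so it spirantizes to the fricative [s]. /b/ is a stop between vowels /u/ and /o/, so it spirantizes to the fricative [v]. /d/ is a stop between vowels /o/ and /a/, so it spirantizes to the fricative [z]. /d/ is a stop between vowels /o/ and /i/, so it spirantizes to the fricative [z]. /kexoitubodaodiih/ → kexoisuvozaoziih.
Rule 3 (final i-epenthesis): the form ends in the consonant /h/, so [i] is inserted word-finally. /kexoisuvozaoziih/ → kexoisuvozaoziihi.

kexoisuvozaoziihi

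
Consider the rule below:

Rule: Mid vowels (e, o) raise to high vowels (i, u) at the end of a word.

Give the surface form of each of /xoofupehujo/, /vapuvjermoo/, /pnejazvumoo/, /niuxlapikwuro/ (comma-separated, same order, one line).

xoofupehuju, vapuvjermou, pnejazvumou, niuxlapikwuru

/xoofupehujo/: /o/ is a mid vowel in word-final position, so it raises to [u]. → [xoofupehuju].
/vapuvjermoo/: /o/ is a mid vowel in word-final position, so it raises to [u]. → [vapuvjermou].
/pnejazvumoo/: /o/ is a mid vowel in word-final position, so it raises to [u]. → [pnejazvumou].
/niuxlapikwuro/: /o/ is a mid vowel in word-final position, so it raises to [u]. → [niuxlapikwuru].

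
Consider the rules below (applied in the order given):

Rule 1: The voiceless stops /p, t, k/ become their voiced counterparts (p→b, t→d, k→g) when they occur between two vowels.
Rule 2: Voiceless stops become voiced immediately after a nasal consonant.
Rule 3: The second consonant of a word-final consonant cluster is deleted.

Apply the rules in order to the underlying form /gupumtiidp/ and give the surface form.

Rule 1 (intervocalic voicing): /p/ is a voiceless stop between vowels /u/ and /u/, so it voices to [b]. /gupumtiidp/ → gubumtiidp.
Rule 2 (post-nasal voicing): /t/ is a voiceless stop immediately after the nasal /m/, so it voices to [d]. /gubumtiidp/ → gubumdiidp.
Rule 3 (final cluster simplification): /p/ is the second consonant of a word-final cluster /dp/, so it deletes. /gubumdiidp/ → gubumdiid.

gubumdiid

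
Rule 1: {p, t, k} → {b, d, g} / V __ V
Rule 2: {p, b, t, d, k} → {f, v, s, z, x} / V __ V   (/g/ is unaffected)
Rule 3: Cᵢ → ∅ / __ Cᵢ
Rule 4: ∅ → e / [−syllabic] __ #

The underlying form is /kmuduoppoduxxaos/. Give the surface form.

kmuzuopozuxaose

Rule 1 (intervocalic voicing): no segment meets the environment; /kmuduoppoduxxaos/ is unchanged.
Rule 2 (intervocalic spirantization): /d/ is a stop between vowels /u/ and /u/, so it spirantizes to the fricative [z]. /d/ is a stop between vowels /o/ and /u/, so it spirantizes to the fricative [z]. /kmuduoppoduxxaos/ → kmuzuoppozuxxaos.
Rule 3 (degemination): /pp/ is a geminate; the first /p/ deletes. /xx/ is a geminate; the first /x/ deletes. /kmuzuoppozuxxaos/ → kmuzuopozuxaos.
Rule 4 (final e-epenthesis): the form ends in the consonant /s/, so [e] is inserted word-finally. /kmuzuopozuxaos/ → kmuzuopozuxaose.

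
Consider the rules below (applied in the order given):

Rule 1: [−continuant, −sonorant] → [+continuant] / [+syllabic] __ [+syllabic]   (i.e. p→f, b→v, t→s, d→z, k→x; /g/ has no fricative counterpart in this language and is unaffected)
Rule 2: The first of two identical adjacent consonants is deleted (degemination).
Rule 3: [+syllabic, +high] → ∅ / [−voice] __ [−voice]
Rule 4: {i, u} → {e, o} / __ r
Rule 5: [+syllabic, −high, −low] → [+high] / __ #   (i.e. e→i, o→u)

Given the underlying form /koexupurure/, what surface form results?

Rule 1 (intervocalic spirantization): /p/ is a stop between vowels /u/ and /u/, so it spirantizes to the fricative [f]. /koexupurure/ → koexufurure.
Rule 2 (degemination): no segment meets the environment; /koexufurure/ is unchanged.
Rule 3 (high vowel syncope): /u/ is a high vowel flanked by voiceless consonants /x/ and /f/, so it deletes. /koexufurure/ → koexfurure.
Rule 4 (pre-rhotic lowering): /u/ is a high vowel immediately before /r/, so it lowers to [o]. /u/ is a high vowel immediately before /r/, so it lowers to [o]. /koexfurure/ → koexforore.
Rule 5 (final vowel raising): /e/ is a mid vowel in word-final position, so it raises to [i]. /koexforore/ → koexforori.

koexforori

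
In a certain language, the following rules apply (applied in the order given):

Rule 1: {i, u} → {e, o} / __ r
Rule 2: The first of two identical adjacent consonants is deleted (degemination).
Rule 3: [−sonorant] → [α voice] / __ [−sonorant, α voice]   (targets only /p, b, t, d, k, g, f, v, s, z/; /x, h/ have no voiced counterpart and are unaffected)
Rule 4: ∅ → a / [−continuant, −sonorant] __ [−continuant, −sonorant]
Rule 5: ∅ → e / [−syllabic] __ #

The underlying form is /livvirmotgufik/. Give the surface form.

Rule 1 (pre-rhotic lowering): /i/ is a high vowel immediately before /r/, so it lowers to [e]. /livvirmotgufik/ → livvermotgufik.
Rule 2 (degemination): /vv/ is a geminate; the first /v/ deletes. /livvermotgufik/ → livermotgufik.
Rule 3 (regressive voicing assimilation): /t/ precedes the voiced obstruent /g/, so it voices to [d] by assimilation. /livermotgufik/ → livermodgufik.
Rule 4 (stop-cluster a-epenthesis): /d/ and /g/ form a stop–stop cluster, so [a] is inserted between them. /livermodgufik/ → livermodagufik.
Rule 5 (final e-epenthesis): the form ends in the consonant /k/, so [e] is inserted word-finally. /livermodagufik/ → livermodagufike.

livermodagufike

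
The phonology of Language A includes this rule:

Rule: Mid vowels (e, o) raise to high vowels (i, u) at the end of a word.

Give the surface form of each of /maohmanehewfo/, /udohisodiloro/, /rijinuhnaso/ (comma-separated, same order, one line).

maohmanehewfu, udohisodiloru, rijinuhnasu

/maohmanehewfo/: /o/ is a mid vowel in word-final position, so it raises to [u]. → [maohmanehewfu].
/udohisodiloro/: /o/ is a mid vowel in word-final position, so it raises to [u]. → [udohisodiloru].
/rijinuhnaso/: /o/ is a mid vowel in word-final position, so it raises to [u]. → [rijinuhnasu].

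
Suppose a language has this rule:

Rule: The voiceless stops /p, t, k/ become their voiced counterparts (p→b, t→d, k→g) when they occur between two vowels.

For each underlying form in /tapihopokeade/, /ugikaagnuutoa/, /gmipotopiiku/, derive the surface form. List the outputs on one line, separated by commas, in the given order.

/tapihopokeade/: /p/ is a voiceless stop between vowels /a/ and /i/, so it voices to [b]. /p/ is a voiceless stop between vowels /o/ and /o/, so it voices to [b]. /k/ is a voiceless stop between vowels /o/ and /e/, so it voices to [g]. → [tabihobogeade].
/ugikaagnuutoa/: /k/ is a voiceless stop between vowels /i/ and /a/, so it voices to [g]. /t/ is a voiceless stop between vowels /u/ and /o/, so it voices to [d]. → [ugigaagnuudoa].
/gmipotopiiku/: /p/ is a voiceless stop between vowels /i/ and /o/, so it voices to [b]. /t/ is a voiceless stop between vowels /o/ and /o/, so it voices to [d]. /p/ is a voiceless stop between vowels /o/ and /i/, so it voices to [b]. /k/ is a voiceless stop between vowels /i/ and /u/, so it voices to [g]. → [gmibodobiigu].

tabihobogeade, ugigaagnuudoa, gmibodobiigu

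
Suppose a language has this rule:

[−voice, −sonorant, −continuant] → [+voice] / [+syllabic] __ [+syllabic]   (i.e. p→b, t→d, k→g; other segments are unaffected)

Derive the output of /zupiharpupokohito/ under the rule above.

zubiharpubogohido

Scanning /zupiharpupokohito/: /p/ is a voiceless stop between vowels /u/ and /i/, so it voices to [b]; /p/ at position 8 is not in the conditioning environment; /p/ is a voiceless stop between vowels /u/ and /o/, so it voices to [b]; /k/ is a voiceless stop between vowels /o/ and /o/, so it voices to [g]; /t/ is a voiceless stop between vowels /i/ and /o/, so it voices to [d].
Result: [zubiharpubogohido].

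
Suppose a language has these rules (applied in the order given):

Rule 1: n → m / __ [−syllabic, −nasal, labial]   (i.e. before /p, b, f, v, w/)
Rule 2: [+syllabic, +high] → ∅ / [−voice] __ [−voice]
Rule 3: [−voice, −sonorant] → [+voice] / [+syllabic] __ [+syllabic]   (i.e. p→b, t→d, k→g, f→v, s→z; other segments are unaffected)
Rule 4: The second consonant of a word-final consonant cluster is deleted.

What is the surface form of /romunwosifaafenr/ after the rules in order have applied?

Rule 1 (nasal place assimilation): /n/ precedes the labial consonant /w/, so it assimilates in place to [m]. /romunwosifaafenr/ → romumwosifaafenr.
Rule 2 (high vowel syncope): /i/ is a high vowel flanked by voiceless consonants /s/ and /f/, so it deletes. /romumwosifaafenr/ → romumwosfaafenr.
Rule 3 (intervocalic voicing): /f/ is a voiceless obstruent between vowels /a/ and /e/, so it voices to [v]. /romumwosfaafenr/ → romumwosfaavenr.
Rule 4 (final cluster simplification): /r/ is the second consonant of a word-final cluster /nr/, so it deletes. /romumwosfaavenr/ → romumwosfaaven.

romumwosfaaven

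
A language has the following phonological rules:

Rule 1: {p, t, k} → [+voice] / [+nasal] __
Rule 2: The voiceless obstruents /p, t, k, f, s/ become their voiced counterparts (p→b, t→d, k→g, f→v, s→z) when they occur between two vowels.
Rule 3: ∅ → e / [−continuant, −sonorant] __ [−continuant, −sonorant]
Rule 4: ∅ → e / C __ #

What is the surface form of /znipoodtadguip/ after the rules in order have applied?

Rule 1 (post-nasal voicing): no segment meets the environment; /znipoodtadguip/ is unchanged.
Rule 2 (intervocalic voicing): /p/ is a voiceless obstruent between vowels /i/ and /o/, so it voices to [b]. /znipoodtadguip/ → zniboodtadguip.
Rule 3 (stop-cluster e-epenthesis): /d/ and /t/ form a stop–stop cluster, so [e] is inserted between them. /d/ and /g/ form a stop–stop cluster, so [e] is inserted between them. /zniboodtadguip/ → zniboodetadeguip.
Rule 4 (final e-epenthesis): the form ends in the consonant /p/, so [e] is inserted word-finally. /zniboodetadeguip/ → zniboodetadeguipe.

zniboodetadeguipe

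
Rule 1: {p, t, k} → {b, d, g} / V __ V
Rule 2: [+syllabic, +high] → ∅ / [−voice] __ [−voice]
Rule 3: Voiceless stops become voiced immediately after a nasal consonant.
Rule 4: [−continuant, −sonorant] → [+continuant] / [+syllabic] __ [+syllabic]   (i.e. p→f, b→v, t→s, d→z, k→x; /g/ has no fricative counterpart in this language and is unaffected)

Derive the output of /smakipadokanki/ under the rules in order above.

Rule 1 (intervocalic voicing): /k/ is a voiceless stop between vowels /a/ and /i/, so it voices to [g]. /p/ is a voiceless stop between vowels /i/ and /a/, so it voices to [b]. /k/ is a voiceless stop between vowels /o/ and /a/, so it voices to [g]. /smakipadokanki/ → smagibadoganki.
Rule 2 (high vowel syncope): no segment meets the environment; /smagibadoganki/ is unchanged.
Rule 3 (post-nasal voicing): /k/ is a voiceless stop immediately after the nasal /n/, so it voices to [g]. /smagibadoganki/ → smagibadogangi.
Rule 4 (intervocalic spirantization): /b/ is a stop between vowels /i/ and /a/, so it spirantizes to the fricative [v]. /d/ is a stop between vowels /a/ and /o/, so it spirantizes to the fricative [z]. /smagibadogangi/ → smagivazogangi.

smagivazogangi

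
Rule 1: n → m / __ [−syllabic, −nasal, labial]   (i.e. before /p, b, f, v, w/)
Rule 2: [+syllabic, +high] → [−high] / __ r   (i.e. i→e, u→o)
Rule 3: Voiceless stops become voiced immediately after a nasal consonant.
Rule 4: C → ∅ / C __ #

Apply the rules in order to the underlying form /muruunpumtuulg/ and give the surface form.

moruumbumduul

Rule 1 (nasal place assimilation): /n/ precedes the labial consonant /p/, so it assimilates in place to [m]. /muruunpumtuulg/ → muruumpumtuulg.
Rule 2 (pre-rhotic lowering): /u/ is a high vowel immediately before /r/, so it lowers to [o]. /muruumpumtuulg/ → moruumpumtuulg.
Rule 3 (post-nasal voicing): /p/ is a voiceless stop immediately after the nasal /m/, so it voices to [b]. /t/ is a voiceless stop immediately after the nasal /m/, so it voices to [d]. /moruumpumtuulg/ → moruumbumduulg.
Rule 4 (final cluster simplification): /g/ is the second consonant of a word-final cluster /lg/, so it deletes. /moruumbumduulg/ → moruumbumduul.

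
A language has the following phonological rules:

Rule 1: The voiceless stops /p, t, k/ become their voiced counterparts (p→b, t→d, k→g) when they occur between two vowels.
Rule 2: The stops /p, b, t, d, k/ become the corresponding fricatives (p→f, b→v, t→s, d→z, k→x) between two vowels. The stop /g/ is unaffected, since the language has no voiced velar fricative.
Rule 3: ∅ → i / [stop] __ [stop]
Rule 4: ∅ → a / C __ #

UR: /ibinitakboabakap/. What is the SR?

Rule 1 (intervocalic voicing): /t/ is a voiceless stop between vowels /i/ and /a/, so it voices to [d]. /k/ is a voiceless stop between vowels /a/ and /a/, so it voices to [g]. /ibinitakboabakap/ → ibinidakboabagap.
Rule 2 (intervocalic spirantization): /b/ is a stop between vowels /i/ and /i/, so it spirantizes to the fricative [v]. /d/ is a stop between vowels /i/ and /a/, so it spirantizes to the fricative [z]. /b/ is a stop between vowels /a/ and /a/, so it spirantizes to the fricative [v]. /ibinidakboabagap/ → ivinizakboavagap.
Rule 3 (stop-cluster i-epenthesis): /k/ and /b/ form a stop–stop cluster, so [i] is inserted between them. /ivinizakboavagap/ → ivinizakiboavagap.
Rule 4 (final a-epenthesis): the form ends in the consonant /p/, so [a] is inserted word-finally. /ivinizakiboavagap/ → ivinizakiboavagapa.

ivinizakiboavagapa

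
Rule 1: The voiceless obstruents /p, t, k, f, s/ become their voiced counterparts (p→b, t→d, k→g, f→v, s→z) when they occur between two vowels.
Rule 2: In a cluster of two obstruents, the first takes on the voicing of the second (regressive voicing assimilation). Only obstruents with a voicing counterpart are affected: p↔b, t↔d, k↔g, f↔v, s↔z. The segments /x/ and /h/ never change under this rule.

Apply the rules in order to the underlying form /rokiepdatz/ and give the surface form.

Rule 1 (intervocalic voicing): /k/ is a voiceless obstruent between vowels /o/ and /i/, so it voices to [g]. /rokiepdatz/ → rogiepdatz.
Rule 2 (regressive voicing assimilation): /p/ precedes the voiced obstruent /d/, so it voices to [b] by assimilation. /t/ precedes the voiced obstruent /z/, so it voices to [d] by assimilation. /rogiepdatz/ → rogiebdadz.

rogiebdadz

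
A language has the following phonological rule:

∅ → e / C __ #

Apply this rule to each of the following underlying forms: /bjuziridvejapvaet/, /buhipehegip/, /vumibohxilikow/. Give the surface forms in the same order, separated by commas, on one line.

bjuziridvejapvaete, buhipehegipe, vumibohxilikowe

/bjuziridvejapvaet/: the form ends in the consonant /t/, so [e] is inserted word-finally. → [bjuziridvejapvaete].
/buhipehegip/: the form ends in the consonant /p/, so [e] is inserted word-finally. → [buhipehegipe].
/vumibohxilikow/: the form ends in the consonant /w/, so [e] is inserted word-finally. → [vumibohxilikowe].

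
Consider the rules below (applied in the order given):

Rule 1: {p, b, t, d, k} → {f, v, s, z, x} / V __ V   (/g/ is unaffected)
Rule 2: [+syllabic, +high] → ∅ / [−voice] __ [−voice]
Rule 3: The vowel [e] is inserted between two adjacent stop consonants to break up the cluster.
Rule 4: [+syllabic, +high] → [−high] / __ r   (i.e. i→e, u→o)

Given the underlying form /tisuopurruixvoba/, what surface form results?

tsuoforruixvova

Rule 1 (intervocalic spirantization): /p/ is a stop between vowels /o/ and /u/, so it spirantizes to the fricative [f]. /b/ is a stop between vowels /o/ and /a/, so it spirantizes to the fricative [v]. /tisuopurruixvoba/ → tisuofurruixvova.
Rule 2 (high vowel syncope): /i/ is a high vowel flanked by voiceless consonants /t/ and /s/, so it deletes. /tisuofurruixvova/ → tsuofurruixvova.
Rule 3 (stop-cluster e-epenthesis): no segment meets the environment; /tsuofurruixvova/ is unchanged.
Rule 4 (pre-rhotic lowering): /u/ is a high vowel immediately before /r/, so it lowers to [o]. /tsuofurruixvova/ → tsuoforruixvova.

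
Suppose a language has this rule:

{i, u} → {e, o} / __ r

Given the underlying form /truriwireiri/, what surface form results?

troriwereeri

Scanning /truriwireiri/: /u/ is a high vowel immediately before /r/, so it lowers to [o]; /i/ at position 5 is not in the conditioning environment; /i/ is a high vowel immediately before /r/, so it lowers to [e]; /i/ is a high vowel immediately before /r/, so it lowers to [e]; /i/ at position 12 is not in the conditioning environment.
Result: [troriwereeri].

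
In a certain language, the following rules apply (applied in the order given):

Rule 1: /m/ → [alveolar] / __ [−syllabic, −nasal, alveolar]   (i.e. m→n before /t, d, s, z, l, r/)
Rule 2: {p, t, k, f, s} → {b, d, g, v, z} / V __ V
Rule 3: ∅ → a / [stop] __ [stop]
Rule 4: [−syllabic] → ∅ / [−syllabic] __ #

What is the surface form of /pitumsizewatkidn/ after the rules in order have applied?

pidunsizewatakid

Rule 1 (nasal place assimilation): /m/ precedes the alveolar consonant /s/, so it assimilates in place to [n]. /pitumsizewatkidn/ → pitunsizewatkidn.
Rule 2 (intervocalic voicing): /t/ is a voiceless obstruent between vowels /i/ and /u/, so it voices to [d]. /pitunsizewatkidn/ → pidunsizewatkidn.
Rule 3 (stop-cluster a-epenthesis): /t/ and /k/ form a stop–stop cluster, so [a] is inserted between them. /pidunsizewatkidn/ → pidunsizewatakidn.
Rule 4 (final cluster simplification): /n/ is the second consonant of a word-final cluster /dn/, so it deletes. /pidunsizewatakidn/ → pidunsizewatakid.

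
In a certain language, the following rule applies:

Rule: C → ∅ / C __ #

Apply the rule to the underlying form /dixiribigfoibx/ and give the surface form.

/x/ is the second consonant of a word-final cluster /bx/, so it deletes.
The other instances of /d/, /x/, /r/, /b/, /g/, /f/ do not occur in the required environment and remain unchanged.
Surface form: [dixiribigfoib].

dixiribigfoib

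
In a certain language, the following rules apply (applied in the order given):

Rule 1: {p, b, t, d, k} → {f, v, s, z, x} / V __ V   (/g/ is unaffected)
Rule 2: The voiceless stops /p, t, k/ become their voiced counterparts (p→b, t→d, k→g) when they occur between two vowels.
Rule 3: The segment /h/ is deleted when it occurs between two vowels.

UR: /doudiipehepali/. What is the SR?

douziifeefali

Rule 1 (intervocalic spirantization): /d/ is a stop between vowels /u/ and /i/, so it spirantizes to the fricative [z]. /p/ is a stop between vowels /i/ and /e/, so it spirantizes to the fricative [f]. /p/ is a stop between vowels /e/ and /a/, so it spirantizes to the fricative [f]. /doudiipehepali/ → douziifehefali.
Rule 2 (intervocalic voicing): no segment meets the environment; /douziifehefali/ is unchanged.
Rule 3 (intervocalic h-deletion): /h/ occurs between vowels /e/ and /e/, so it deletes. /douziifehefali/ → douziifeefali.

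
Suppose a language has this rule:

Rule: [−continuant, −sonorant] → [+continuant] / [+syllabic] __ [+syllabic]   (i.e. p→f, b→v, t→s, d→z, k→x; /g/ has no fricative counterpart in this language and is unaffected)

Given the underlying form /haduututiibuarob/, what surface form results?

hazuususiivuarob

Scanning /haduututiibuarob/: /d/ is a stop between vowels /a/ and /u/, so it spirantizes to the fricative [z]; /t/ is a stop between vowels /u/ and /u/, so it spirantizes to the fricative [s]; /t/ is a stop between vowels /u/ and /i/, so it spirantizes to the fricative [s]; /b/ is a stop between vowels /i/ and /u/, so it spirantizes to the fricative [v]; /b/ at position 16 is not in the conditioning environment.
Result: [hazuususiivuarob].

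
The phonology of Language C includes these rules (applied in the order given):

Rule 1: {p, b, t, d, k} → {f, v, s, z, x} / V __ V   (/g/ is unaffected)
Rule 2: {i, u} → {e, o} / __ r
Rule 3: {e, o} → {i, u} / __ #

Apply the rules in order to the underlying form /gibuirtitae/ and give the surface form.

givuertisai

Rule 1 (intervocalic spirantization): /b/ is a stop between vowels /i/ and /u/, so it spirantizes to the fricative [v]. /t/ is a stop between vowels /i/ and /a/, so it spirantizes to the fricative [s]. /gibuirtitae/ → givuirtisae.
Rule 2 (pre-rhotic lowering): /i/ is a high vowel immediately before /r/, so it lowers to [e]. /givuirtisae/ → givuertisae.
Rule 3 (final vowel raising): /e/ is a mid vowel in word-final position, so it raises to [i]. /givuertisae/ → givuertisai.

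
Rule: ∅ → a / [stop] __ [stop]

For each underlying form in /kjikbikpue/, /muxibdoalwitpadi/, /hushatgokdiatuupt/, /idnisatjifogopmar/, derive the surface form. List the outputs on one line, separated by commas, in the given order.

/kjikbikpue/: /k/ and /b/ form a stop–stop cluster, so [a] is inserted between them. /k/ and /p/ form a stop–stop cluster, so [a] is inserted between them. → [kjikabikapue].
/muxibdoalwitpadi/: /b/ and /d/ form a stop–stop cluster, so [a] is inserted between them. /t/ and /p/ form a stop–stop cluster, so [a] is inserted between them. → [muxibadoalwitapadi].
/hushatgokdiatuupt/: /t/ and /g/ form a stop–stop cluster, so [a] is inserted between them. /k/ and /d/ form a stop–stop cluster, so [a] is inserted between them. /p/ and /t/ form a stop–stop cluster, so [a] is inserted between them. → [hushatagokadiatuupat].
/idnisatjifogopmar/: the rule's environment is not met; surfaces unchanged as [idnisatjifogopmar].

kjikabikapue, muxibadoalwitapadi, hushatagokadiatuupat, idnisatjifogopmar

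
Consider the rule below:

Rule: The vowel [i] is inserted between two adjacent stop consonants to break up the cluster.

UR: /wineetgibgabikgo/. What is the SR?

wineetigibigabikigo

/t/ and /g/ form a stop–stop cluster, so [i] is inserted between them.
/b/ and /g/ form a stop–stop cluster, so [i] is inserted between them.
/k/ and /g/ form a stop–stop cluster, so [i] is inserted between them.
Surface form: [wineetigibigabikigo].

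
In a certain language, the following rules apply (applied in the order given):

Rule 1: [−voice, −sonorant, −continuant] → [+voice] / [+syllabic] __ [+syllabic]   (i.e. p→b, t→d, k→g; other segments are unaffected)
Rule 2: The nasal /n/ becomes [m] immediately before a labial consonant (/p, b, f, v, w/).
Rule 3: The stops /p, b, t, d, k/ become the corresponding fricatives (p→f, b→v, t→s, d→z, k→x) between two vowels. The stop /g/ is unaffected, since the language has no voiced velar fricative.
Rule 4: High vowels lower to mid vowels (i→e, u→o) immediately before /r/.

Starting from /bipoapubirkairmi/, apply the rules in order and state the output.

bivoavuverkaermi

Rule 1 (intervocalic voicing): /p/ is a voiceless stop between vowels /i/ and /o/, so it voices to [b]. /p/ is a voiceless stop between vowels /a/ and /u/, so it voices to [b]. /bipoapubirkairmi/ → biboabubirkairmi.
Rule 2 (nasal place assimilation): no segment meets the environment; /biboabubirkairmi/ is unchanged.
Rule 3 (intervocalic spirantization): /b/ is a stop between vowels /i/ and /o/, so it spirantizes to the fricative [v]. /b/ is a stop between vowels /a/ and /u/, so it spirantizes to the fricative [v]. /b/ is a stop between vowels /u/ and /i/, so it spirantizes to the fricative [v]. /biboabubirkairmi/ → bivoavuvirkairmi.
Rule 4 (pre-rhotic lowering): /i/ is a high vowel immediately before /r/, so it lowers to [e]. /i/ is a high vowel immediately before /r/, so it lowers to [e]. /bivoavuvirkairmi/ → bivoavuverkaermi.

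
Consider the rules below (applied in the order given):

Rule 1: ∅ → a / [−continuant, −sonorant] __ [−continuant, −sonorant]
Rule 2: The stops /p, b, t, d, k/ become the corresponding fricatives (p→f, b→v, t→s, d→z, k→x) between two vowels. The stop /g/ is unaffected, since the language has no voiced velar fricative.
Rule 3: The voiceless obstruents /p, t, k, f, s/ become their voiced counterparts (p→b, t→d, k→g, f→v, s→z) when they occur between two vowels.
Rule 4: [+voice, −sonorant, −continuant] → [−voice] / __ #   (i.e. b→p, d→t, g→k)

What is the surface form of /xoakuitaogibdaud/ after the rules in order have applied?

xoaxuizaogivazaut

Rule 1 (stop-cluster a-epenthesis): /b/ and /d/ form a stop–stop cluster, so [a] is inserted between them. /xoakuitaogibdaud/ → xoakuitaogibadaud.
Rule 2 (intervocalic spirantization): /k/ is a stop between vowels /a/ and /u/, so it spirantizes to the fricative [x]. /t/ is a stop between vowels /i/ and /a/, so it spirantizes to the fricative [s]. /b/ is a stop between vowels /i/ and /a/, so it spirantizes to the fricative [v]. /d/ is a stop between vowels /a/ and /a/, so it spirantizes to the fricative [z]. /xoakuitaogibadaud/ → xoaxuisaogivazaud.
Rule 3 (intervocalic voicing): /s/ is a voiceless obstruent between vowels /i/ and /a/, so it voices to [z]. /xoaxuisaogivazaud/ → xoaxuizaogivazaud.
Rule 4 (final devoicing): /d/ is a voiced stop in word-final position, so it devoices to [t]. /xoaxuizaogivazaud/ → xoaxuizaogivazaut.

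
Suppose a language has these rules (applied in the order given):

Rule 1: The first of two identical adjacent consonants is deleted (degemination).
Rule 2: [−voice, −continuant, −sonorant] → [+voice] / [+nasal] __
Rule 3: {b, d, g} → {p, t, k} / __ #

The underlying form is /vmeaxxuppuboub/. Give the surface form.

Rule 1 (degemination): /xx/ is a geminate; the first /x/ deletes. /pp/ is a geminate; the first /p/ deletes. /vmeaxxuppuboub/ → vmeaxupuboub.
Rule 2 (post-nasal voicing): no segment meets the environment; /vmeaxupuboub/ is unchanged.
Rule 3 (final devoicing): /b/ is a voiced stop in word-final position, so it devoices to [p]. /vmeaxupuboub/ → vmeaxupuboup.

vmeaxupuboup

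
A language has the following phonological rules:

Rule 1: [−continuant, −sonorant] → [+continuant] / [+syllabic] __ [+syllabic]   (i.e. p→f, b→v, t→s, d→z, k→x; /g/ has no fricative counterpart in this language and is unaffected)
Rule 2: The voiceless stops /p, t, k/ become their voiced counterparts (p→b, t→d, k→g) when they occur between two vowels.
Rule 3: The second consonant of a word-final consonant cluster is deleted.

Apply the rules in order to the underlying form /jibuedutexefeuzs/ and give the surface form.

jivuezusexefeuz

Rule 1 (intervocalic spirantization): /b/ is a stop between vowels /i/ and /u/, so it spirantizes to the fricative [v]. /d/ is a stop between vowels /e/ and /u/, so it spirantizes to the fricative [z]. /t/ is a stop between vowels /u/ and /e/, so it spirantizes to the fricative [s]. /jibuedutexefeuzs/ → jivuezusexefeuzs.
Rule 2 (intervocalic voicing): no segment meets the environment; /jivuezusexefeuzs/ is unchanged.
Rule 3 (final cluster simplification): /s/ is the second consonant of a word-final cluster /zs/, so it deletes. /jivuezusexefeuzs/ → jivuezusexefeuz.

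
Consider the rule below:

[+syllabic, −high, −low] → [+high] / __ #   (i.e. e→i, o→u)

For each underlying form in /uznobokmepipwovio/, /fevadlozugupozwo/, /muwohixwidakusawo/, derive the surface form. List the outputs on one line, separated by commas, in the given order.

uznobokmepipwoviu, fevadlozugupozwu, muwohixwidakusawu

/uznobokmepipwovio/: /o/ is a mid vowel in word-final position, so it raises to [u]. → [uznobokmepipwoviu].
/fevadlozugupozwo/: /o/ is a mid vowel in word-final position, so it raises to [u]. → [fevadlozugupozwu].
/muwohixwidakusawo/: /o/ is a mid vowel in word-final position, so it raises to [u]. → [muwohixwidakusawu].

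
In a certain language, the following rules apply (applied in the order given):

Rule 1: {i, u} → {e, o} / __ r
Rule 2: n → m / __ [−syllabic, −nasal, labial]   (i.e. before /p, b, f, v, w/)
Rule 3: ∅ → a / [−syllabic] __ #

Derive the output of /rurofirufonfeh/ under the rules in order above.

roroferufomfeha

Rule 1 (pre-rhotic lowering): /u/ is a high vowel immediately before /r/, so it lowers to [o]. /i/ is a high vowel immediately before /r/, so it lowers to [e]. /rurofirufonfeh/ → roroferufonfeh.
Rule 2 (nasal place assimilation): /n/ precedes the labial consonant /f/, so it assimilates in place to [m]. /roroferufonfeh/ → roroferufomfeh.
Rule 3 (final a-epenthesis): the form ends in the consonant /h/, so [a] is inserted word-finally. /roroferufomfeh/ → roroferufomfeha.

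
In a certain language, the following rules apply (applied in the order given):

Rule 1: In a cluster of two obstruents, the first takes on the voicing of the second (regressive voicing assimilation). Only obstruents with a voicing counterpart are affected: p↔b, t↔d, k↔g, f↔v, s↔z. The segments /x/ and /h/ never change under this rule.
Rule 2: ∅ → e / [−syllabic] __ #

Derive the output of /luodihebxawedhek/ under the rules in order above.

luodihepxawetheke

Rule 1 (regressive voicing assimilation): /b/ precedes the voiceless obstruent /x/, so it devoices to [p] by assimilation. /d/ precedes the voiceless obstruent /h/, so it devoices to [t] by assimilation. /luodihebxawedhek/ → luodihepxawethek.
Rule 2 (final e-epenthesis): the form ends in the consonant /k/, so [e] is inserted word-finally. /luodihepxawethek/ → luodihepxawetheke.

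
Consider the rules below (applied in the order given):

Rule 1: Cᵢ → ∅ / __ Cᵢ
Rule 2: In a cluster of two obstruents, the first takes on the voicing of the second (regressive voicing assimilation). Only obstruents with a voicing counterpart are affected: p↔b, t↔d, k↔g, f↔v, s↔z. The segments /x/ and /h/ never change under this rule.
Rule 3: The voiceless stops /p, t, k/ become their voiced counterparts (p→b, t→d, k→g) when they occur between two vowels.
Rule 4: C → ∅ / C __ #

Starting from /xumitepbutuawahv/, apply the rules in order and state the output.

xumidebbuduawah

Rule 1 (degemination): no segment meets the environment; /xumitepbutuawahv/ is unchanged.
Rule 2 (regressive voicing assimilation): /p/ precedes the voiced obstruent /b/, so it voices to [b] by assimilation. /xumitepbutuawahv/ → xumitebbutuawahv.
Rule 3 (intervocalic voicing): /t/ is a voiceless stop between vowels /i/ and /e/, so it voices to [d]. /t/ is a voiceless stop between vowels /u/ and /u/, so it voices to [d]. /xumitebbutuawahv/ → xumidebbuduawahv.
Rule 4 (final cluster simplification): /v/ is the second consonant of a word-final cluster /hv/, so it deletes. /xumidebbuduawahv/ → xumidebbuduawah.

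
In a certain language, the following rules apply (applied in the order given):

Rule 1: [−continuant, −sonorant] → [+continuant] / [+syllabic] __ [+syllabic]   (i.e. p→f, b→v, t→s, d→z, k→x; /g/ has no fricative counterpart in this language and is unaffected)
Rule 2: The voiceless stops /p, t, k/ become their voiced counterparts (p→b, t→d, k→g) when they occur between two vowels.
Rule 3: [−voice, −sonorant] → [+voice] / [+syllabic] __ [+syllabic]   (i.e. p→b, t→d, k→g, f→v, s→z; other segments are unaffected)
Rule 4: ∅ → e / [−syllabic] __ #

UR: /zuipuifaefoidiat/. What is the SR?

zuivuivaevoiziate

Rule 1 (intervocalic spirantization): /p/ is a stop between vowels /i/ and /u/, so it spirantizes to the fricative [f]. /d/ is a stop between vowels /i/ and /i/, so it spirantizes to the fricative [z]. /zuipuifaefoidiat/ → zuifuifaefoiziat.
Rule 2 (intervocalic voicing): no segment meets the environment; /zuifuifaefoiziat/ is unchanged.
Rule 3 (intervocalic voicing): /f/ is a voiceless obstruent between vowels /i/ and /u/, so it voices to [v]. /f/ is a voiceless obstruent between vowels /i/ and /a/, so it voices to [v]. /f/ is a voiceless obstruent between vowels /e/ and /o/, so it voices to [v]. /zuifuifaefoiziat/ → zuivuivaevoiziat.
Rule 4 (final e-epenthesis): the form ends in the consonant /t/, so [e] is inserted word-finally. /zuivuivaevoiziat/ → zuivuivaevoiziate.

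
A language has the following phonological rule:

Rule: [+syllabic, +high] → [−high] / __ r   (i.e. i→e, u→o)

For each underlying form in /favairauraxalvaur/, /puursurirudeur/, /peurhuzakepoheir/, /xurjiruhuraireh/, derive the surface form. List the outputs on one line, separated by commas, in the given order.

/favairauraxalvaur/: /i/ is a high vowel immediately before /r/, so it lowers to [e]. /u/ is a high vowel immediately before /r/, so it lowers to [o]. /u/ is a high vowel immediately before /r/, so it lowers to [o]. → [favaeraoraxalvaor].
/puursurirudeur/: /u/ is a high vowel immediately before /r/, so it lowers to [o]. /u/ is a high vowel immediately before /r/, so it lowers to [o]. /i/ is a high vowel immediately before /r/, so it lowers to [e]. /u/ is a high vowel immediately before /r/, so it lowers to [o]. → [puorsorerudeor].
/peurhuzakepoheir/: /u/ is a high vowel immediately before /r/, so it lowers to [o]. /i/ is a high vowel immediately before /r/, so it lowers to [e]. → [peorhuzakepoheer].
/xurjiruhuraireh/: /u/ is a high vowel immediately before /r/, so it lowers to [o]. /i/ is a high vowel immediately before /r/, so it lowers to [e]. /u/ is a high vowel immediately before /r/, so it lowers to [o]. /i/ is a high vowel immediately before /r/, so it lowers to [e]. → [xorjeruhoraereh].

favaeraoraxalvaor, puorsorerudeor, peorhuzakepoheer, xorjeruhoraereh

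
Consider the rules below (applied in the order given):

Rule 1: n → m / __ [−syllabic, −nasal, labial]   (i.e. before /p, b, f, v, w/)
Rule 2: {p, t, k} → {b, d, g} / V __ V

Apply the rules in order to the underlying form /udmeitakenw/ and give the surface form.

Rule 1 (nasal place assimilation): /n/ precedes the labial consonant /w/, so it assimilates in place to [m]. /udmeitakenw/ → udmeitakemw.
Rule 2 (intervocalic voicing): /t/ is a voiceless stop between vowels /i/ and /a/, so it voices to [d]. /k/ is a voiceless stop between vowels /a/ and /e/, so it voices to [g]. /udmeitakemw/ → udmeidagemw.

udmeidagemw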